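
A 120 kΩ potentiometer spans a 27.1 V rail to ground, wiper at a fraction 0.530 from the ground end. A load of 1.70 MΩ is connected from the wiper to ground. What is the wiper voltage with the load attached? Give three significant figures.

The wiper splits the pot into (1−α)R = 56.40 kΩ above and αR = 63.60 kΩ below.
Lower section ‖ load = 61.31 kΩ.
V_wiper = 27.1 × 61.31/(56.40 + 61.31) = 14.1 V.

V ≈ 14.1 V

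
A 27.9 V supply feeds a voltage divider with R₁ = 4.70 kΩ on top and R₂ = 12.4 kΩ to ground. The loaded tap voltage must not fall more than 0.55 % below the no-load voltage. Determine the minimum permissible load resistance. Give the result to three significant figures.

R_L(min) ≈ 616 kΩ

Output resistance R_th = R₁‖R₂ = (4.70 × 12.4)/17.10 = 3.408 kΩ.
The fractional drop is R_th/(R_th + R_L); requiring this ≤ 0.00550 gives R_L ≥ R_th(1/0.00550 − 1) = 3.408 × 180.8 = 616 kΩ.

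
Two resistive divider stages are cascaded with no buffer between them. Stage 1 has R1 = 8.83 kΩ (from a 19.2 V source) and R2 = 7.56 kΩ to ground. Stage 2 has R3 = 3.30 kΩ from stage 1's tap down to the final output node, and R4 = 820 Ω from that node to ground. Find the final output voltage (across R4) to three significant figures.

Stage 2 presents R3+R4 = 4120 Ω as a load on stage 1's tap.
Stage 1's lower leg becomes R2‖(R3+R4) = 2667 Ω, so V_mid = 19.2 × 2667/11500 = 4.454 V.
Stage 2 is itself unloaded: V_out = V_mid × R4/(R3+R4) = 4.454 × 820/4120 = 0.886 V.

V_out ≈ 0.886 V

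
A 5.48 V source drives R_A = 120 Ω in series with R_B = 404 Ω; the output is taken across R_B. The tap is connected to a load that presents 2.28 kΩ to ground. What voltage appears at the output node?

V_out ≈ 4.06 V

The load sits in parallel with R_B: R_B‖R_L = (404 × 2280) / (404 + 2280) = 343.2 Ω.
V_out = 5.48 × 343.2 / (120 + 343.2) = 5.48 × 343.2/463.2 = 4.06 V.
(Unloaded it would have been 4.23 V.)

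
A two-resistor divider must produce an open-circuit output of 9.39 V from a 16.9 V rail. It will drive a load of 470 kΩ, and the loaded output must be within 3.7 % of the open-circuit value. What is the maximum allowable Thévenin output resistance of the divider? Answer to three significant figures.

Loading drop = R_th/(R_th + R_L) ≤ 0.0370, so R_th ≤ R_L · ε/(1−ε) = 470 kΩ × 0.0370/0.9630 = 18.1 kΩ.
(Any R1, R2 with R2/(R1+R2) = 0.556 and R1‖R2 ≤ 18.1 kΩ will meet the spec.)

R_th ≤ 18.1 kΩ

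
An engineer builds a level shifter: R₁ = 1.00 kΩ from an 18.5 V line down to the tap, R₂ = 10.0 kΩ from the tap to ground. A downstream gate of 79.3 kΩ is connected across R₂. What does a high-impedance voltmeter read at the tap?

The load sits in parallel with R₂: R₂‖R_L = (10.0 × 79.3) / (10.0 + 79.3) = 8.880 kΩ.
V_out = 18.5 × 8.880 / (1.00 + 8.880) = 18.5 × 8.880/9.880 = 16.6 V.
(Unloaded it would have been 16.8 V.)

V_out ≈ 16.6 V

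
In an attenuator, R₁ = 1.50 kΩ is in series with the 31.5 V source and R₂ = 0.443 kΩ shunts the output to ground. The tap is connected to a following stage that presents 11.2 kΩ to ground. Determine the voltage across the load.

V_out ≈ 6.97 V

The load sits in parallel with R₂: R₂‖R_L = (443 × 11200) / (443 + 11200) = 426.1 Ω.
V_out = 31.5 × 426.1 / (1500 + 426.1) = 31.5 × 426.1/1926 = 6.97 V.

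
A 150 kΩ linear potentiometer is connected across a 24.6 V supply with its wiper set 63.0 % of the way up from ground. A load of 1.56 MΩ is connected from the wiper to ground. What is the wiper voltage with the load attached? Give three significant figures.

V ≈ 15.2 V

The wiper splits the pot into (1−α)R = 55.50 kΩ above and αR = 94.50 kΩ below.
Lower section ‖ load = 89.10 kΩ.
V_wiper = 24.6 × 89.10/(55.50 + 89.10) = 15.2 V.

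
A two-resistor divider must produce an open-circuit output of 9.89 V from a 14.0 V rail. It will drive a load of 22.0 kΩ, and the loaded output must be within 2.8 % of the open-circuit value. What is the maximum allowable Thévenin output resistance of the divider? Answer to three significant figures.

Loading drop = R_th/(R_th + R_L) ≤ 0.0280, so R_th ≤ R_L · ε/(1−ε) = 22.0 kΩ × 0.0280/0.9720 = 634 Ω.
(Any R1, R2 with R2/(R1+R2) = 0.706 and R1‖R2 ≤ 634 Ω will meet the spec.)

R_th ≤ 634 Ω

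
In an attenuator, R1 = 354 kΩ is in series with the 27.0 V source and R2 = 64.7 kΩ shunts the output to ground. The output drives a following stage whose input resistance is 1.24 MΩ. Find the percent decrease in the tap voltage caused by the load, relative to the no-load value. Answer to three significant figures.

4.23 %

The divider's output (Thévenin) resistance is R1‖R2 = 54.70 kΩ.
Fractional drop under load = R_th/(R_th + R_L) = 54.70 / (54.70 + 1240) = 0.04225.
So the output falls by 4.23 %.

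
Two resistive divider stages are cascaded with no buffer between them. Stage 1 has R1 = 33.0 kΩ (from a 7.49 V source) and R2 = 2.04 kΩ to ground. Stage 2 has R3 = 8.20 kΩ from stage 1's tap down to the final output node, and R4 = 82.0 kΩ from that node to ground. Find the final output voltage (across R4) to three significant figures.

V_out ≈ 0.388 V

Stage 2 presents R3+R4 = 90.20 kΩ as a load on stage 1's tap.
Stage 1's lower leg becomes R2‖(R3+R4) = 1.995 kΩ, so V_mid = 7.49 × 1.995/34.99 = 0.4270 V.
Stage 2 is itself unloaded: V_out = V_mid × R4/(R3+R4) = 0.4270 × 82.0/90.20 = 0.388 V.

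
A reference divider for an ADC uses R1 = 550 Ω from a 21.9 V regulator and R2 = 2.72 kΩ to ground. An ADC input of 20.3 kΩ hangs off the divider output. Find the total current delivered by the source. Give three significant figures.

R2‖R_L = 2399 Ω, so the source sees R1 + R2‖R_L = 2949 Ω.
I = 21.9 V / 2949 Ω = 7.43 mA.

I ≈ 7.43 mA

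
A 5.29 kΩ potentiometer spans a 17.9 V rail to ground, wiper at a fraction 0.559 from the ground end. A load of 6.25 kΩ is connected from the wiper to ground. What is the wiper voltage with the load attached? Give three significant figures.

V ≈ 8.28 V

The wiper splits the pot into (1−α)R = 2.333 kΩ above and αR = 2.957 kΩ below.
Lower section ‖ load = 2.007 kΩ.
V_wiper = 17.9 × 2.007/(2.333 + 2.007) = 8.28 V.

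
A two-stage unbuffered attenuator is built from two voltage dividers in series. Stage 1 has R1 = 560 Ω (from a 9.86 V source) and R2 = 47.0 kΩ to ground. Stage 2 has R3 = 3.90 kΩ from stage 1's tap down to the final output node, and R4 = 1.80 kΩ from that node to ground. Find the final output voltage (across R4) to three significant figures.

Stage 2 presents R3+R4 = 5700 Ω as a load on stage 1's tap.
Stage 1's lower leg becomes R2‖(R3+R4) = 5083 Ω, so V_mid = 9.86 × 5083/5643 = 8.882 V.
Stage 2 is itself unloaded: V_out = V_mid × R4/(R3+R4) = 8.882 × 1800/5700 = 2.80 V.

V_out ≈ 2.80 V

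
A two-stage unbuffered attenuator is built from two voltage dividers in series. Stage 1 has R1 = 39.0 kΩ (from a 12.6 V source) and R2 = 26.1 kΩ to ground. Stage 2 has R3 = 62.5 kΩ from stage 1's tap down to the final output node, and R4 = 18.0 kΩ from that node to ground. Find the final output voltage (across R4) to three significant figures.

V_out ≈ 0.946 V

Stage 2 presents R3+R4 = 80.50 kΩ as a load on stage 1's tap.
Stage 1's lower leg becomes R2‖(R3+R4) = 19.71 kΩ, so V_mid = 12.6 × 19.71/58.71 = 4.230 V.
Stage 2 is itself unloaded: V_out = V_mid × R4/(R3+R4) = 4.230 × 18.0/80.50 = 0.946 V.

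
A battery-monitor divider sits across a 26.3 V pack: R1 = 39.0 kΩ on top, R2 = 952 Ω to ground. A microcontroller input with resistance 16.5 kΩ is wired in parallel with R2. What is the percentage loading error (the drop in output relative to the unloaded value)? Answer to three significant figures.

5.33 %

The divider's output (Thévenin) resistance is R1‖R2 = 929.3 Ω.
Fractional drop under load = R_th/(R_th + R_L) = 929.3 / (929.3 + 16500) = 0.05332.
So the output falls by 5.33 %.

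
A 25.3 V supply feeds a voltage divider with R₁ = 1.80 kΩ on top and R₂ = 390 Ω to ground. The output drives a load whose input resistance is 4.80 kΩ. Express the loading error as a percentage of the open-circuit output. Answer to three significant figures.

6.26 %

The divider's output (Thévenin) resistance is R₁‖R₂ = 320.5 Ω.
Fractional drop under load = R_th/(R_th + R_L) = 320.5 / (320.5 + 4800) = 0.06260.
So the output falls by 6.26 %.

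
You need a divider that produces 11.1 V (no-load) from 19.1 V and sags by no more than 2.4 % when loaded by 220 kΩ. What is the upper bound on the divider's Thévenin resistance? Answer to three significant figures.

R_th ≤ 5.41 kΩ

Loading drop = R_th/(R_th + R_L) ≤ 0.0240, so R_th ≤ R_L · ε/(1−ε) = 220 kΩ × 0.0240/0.9760 = 5.41 kΩ.
(Any R1, R2 with R2/(R1+R2) = 0.581 and R1‖R2 ≤ 5.41 kΩ will meet the spec.)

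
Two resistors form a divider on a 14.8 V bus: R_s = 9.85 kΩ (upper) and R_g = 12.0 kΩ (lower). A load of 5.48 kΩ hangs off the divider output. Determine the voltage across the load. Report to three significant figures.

V_out ≈ 4.09 V

The load sits in parallel with R_g: R_g‖R_L = (12.0 × 5.48) / (12.0 + 5.48) = 3.762 kΩ.
V_out = 14.8 × 3.762 / (9.85 + 3.762) = 14.8 × 3.762/13.61 = 4.09 V.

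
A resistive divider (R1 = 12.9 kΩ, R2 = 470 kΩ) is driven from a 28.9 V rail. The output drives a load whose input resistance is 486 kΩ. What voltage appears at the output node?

The load sits in parallel with R2: R2‖R_L = (470 × 486) / (470 + 486) = 238.9 kΩ.
V_out = 28.9 × 238.9 / (12.9 + 238.9) = 28.9 × 238.9/251.8 = 27.4 V.
(Unloaded it would have been 28.1 V.)

V_out ≈ 27.4 V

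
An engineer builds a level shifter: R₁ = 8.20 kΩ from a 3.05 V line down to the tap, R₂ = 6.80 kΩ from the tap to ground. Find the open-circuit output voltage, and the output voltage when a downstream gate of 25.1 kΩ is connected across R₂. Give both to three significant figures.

Unloaded: 1.38 V; loaded: 1.20 V

Open-circuit: V = 3.05 × 6.80/(8.20 + 6.80) = 1.38 V.
With the load, R₂ becomes R₂‖R_L = 5.350 kΩ, so V = 3.05 × 5.350/13.55 = 1.20 V.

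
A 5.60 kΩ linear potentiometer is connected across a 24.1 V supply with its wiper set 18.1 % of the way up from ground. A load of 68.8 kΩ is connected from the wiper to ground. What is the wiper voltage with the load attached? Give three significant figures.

The wiper splits the pot into (1−α)R = 4.586 kΩ above and αR = 1.014 kΩ below.
Lower section ‖ load = 0.9989 kΩ.
V_wiper = 24.1 × 0.9989/(4.586 + 0.9989) = 4.31 V.

V ≈ 4.31 V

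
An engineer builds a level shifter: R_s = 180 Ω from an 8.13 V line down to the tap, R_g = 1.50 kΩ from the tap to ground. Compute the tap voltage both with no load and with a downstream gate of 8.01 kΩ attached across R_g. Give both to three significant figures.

Unloaded: 7.26 V; loaded: 7.12 V

Open-circuit: V = 8.13 × 1500/(180 + 1500) = 7.26 V.
With the load, R_g becomes R_g‖R_L = 1263 Ω, so V = 8.13 × 1263/1443 = 7.12 V.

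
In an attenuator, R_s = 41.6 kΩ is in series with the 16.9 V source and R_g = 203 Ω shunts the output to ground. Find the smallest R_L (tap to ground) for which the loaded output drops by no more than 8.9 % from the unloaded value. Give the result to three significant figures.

R_L(min) ≈ 2.07 kΩ

Output resistance R_th = R_s‖R_g = (41600 × 203)/41800 = 202.0 Ω.
The fractional drop is R_th/(R_th + R_L); requiring this ≤ 0.0890 gives R_L ≥ R_th(1/0.0890 − 1) = 202.0 × 10.24 = 2.07 kΩ.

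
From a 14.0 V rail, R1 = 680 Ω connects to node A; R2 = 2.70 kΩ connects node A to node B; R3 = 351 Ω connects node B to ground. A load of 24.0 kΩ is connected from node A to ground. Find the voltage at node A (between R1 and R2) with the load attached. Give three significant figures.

V ≈ 11.2 V

Below node A the series string R2+R3 = 3051 Ω sits in parallel with the 24000 Ω load: 2707 Ω.
V_A = 14.0 × 2707/(680 + 2707) = 11.2 V.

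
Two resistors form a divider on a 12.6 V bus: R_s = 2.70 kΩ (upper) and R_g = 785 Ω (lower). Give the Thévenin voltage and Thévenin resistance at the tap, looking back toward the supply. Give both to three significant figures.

V_th is the open-circuit tap voltage: 12.6 × 785/(2700 + 785) = 2.84 V.
With the supply zeroed, R_s and R_g appear in parallel from the tap: R_th = R_s‖R_g = (2700 × 785)/3485 = 608 Ω.

V_th = 2.84 V, R_th = 608 Ω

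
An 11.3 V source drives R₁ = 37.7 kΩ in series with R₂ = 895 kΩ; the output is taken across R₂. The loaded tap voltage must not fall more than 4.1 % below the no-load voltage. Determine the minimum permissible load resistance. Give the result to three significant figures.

Output resistance R_th = R₁‖R₂ = (37.7 × 895)/932.7 = 36.18 kΩ.
The fractional drop is R_th/(R_th + R_L); requiring this ≤ 0.0410 gives R_L ≥ R_th(1/0.0410 − 1) = 36.18 × 23.39 = 846 kΩ.

R_L(min) ≈ 846 kΩ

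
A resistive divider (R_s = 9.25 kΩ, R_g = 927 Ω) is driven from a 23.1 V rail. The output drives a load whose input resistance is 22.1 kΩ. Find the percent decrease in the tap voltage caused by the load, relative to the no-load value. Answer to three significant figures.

3.67 %

The divider's output (Thévenin) resistance is R_s‖R_g = 842.6 Ω.
Fractional drop under load = R_th/(R_th + R_L) = 842.6 / (842.6 + 22100) = 0.03672.
So the output falls by 3.67 %.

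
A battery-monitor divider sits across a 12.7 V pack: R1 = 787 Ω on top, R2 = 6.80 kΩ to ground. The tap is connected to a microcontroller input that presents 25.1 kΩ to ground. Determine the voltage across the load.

V_out ≈ 11.1 V

The load sits in parallel with R2: R2‖R_L = (6800 × 25100) / (6800 + 25100) = 5350 Ω.
V_out = 12.7 × 5350 / (787 + 5350) = 12.7 × 5350/6137 = 11.1 V.
(Unloaded it would have been 11.4 V.)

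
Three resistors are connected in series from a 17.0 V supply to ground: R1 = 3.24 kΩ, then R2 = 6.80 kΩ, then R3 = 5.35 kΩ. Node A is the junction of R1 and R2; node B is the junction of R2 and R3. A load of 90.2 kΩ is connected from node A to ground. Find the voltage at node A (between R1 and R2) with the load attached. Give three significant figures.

V ≈ 13.1 V

Below node A the series string R2+R3 = 12.15 kΩ sits in parallel with the 90.2 kΩ load: 10.71 kΩ.
V_A = 17.0 × 10.71/(3.24 + 10.71) = 13.1 V.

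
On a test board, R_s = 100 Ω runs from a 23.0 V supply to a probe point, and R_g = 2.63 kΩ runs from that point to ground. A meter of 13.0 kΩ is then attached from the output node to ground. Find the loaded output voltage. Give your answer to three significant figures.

The load sits in parallel with R_g: R_g‖R_L = (2630 × 13000) / (2630 + 13000) = 2187 Ω.
V_out = 23.0 × 2187 / (100 + 2187) = 23.0 × 2187/2287 = 22.0 V.

V_out ≈ 22.0 V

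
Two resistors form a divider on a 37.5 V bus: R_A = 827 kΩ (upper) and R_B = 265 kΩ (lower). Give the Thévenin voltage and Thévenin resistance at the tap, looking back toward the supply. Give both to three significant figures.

V_th is the open-circuit tap voltage: 37.5 × 265/(827 + 265) = 9.10 V.
With the supply zeroed, R_A and R_B appear in parallel from the tap: R_th = R_A‖R_B = (827 × 265)/1092 = 201 kΩ.

V_th = 9.10 V, R_th = 201 kΩ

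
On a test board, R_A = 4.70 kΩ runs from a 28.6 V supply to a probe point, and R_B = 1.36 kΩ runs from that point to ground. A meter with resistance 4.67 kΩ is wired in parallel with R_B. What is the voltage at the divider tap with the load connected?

The load sits in parallel with R_B: R_B‖R_L = (1.36 × 4.67) / (1.36 + 4.67) = 1.053 kΩ.
V_out = 28.6 × 1.053 / (4.70 + 1.053) = 28.6 × 1.053/5.753 = 5.24 V.
(Unloaded it would have been 6.42 V.)

V_out ≈ 5.24 V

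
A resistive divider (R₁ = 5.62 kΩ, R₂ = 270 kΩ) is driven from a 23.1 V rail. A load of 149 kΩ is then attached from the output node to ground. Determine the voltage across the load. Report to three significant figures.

The load sits in parallel with R₂: R₂‖R_L = (270 × 149) / (270 + 149) = 96.01 kΩ.
V_out = 23.1 × 96.01 / (5.62 + 96.01) = 23.1 × 96.01/101.6 = 21.8 V.

V_out ≈ 21.8 V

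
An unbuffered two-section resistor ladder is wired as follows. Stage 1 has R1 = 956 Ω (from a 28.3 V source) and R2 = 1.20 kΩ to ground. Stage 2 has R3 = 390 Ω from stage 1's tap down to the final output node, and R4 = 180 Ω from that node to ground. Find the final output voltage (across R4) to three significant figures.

Stage 2 presents R3+R4 = 570.0 Ω as a load on stage 1's tap.
Stage 1's lower leg becomes R2‖(R3+R4) = 386.4 Ω, so V_mid = 28.3 × 386.4/1342 = 8.147 V.
Stage 2 is itself unloaded: V_out = V_mid × R4/(R3+R4) = 8.147 × 180/570.0 = 2.57 V.

V_out ≈ 2.57 V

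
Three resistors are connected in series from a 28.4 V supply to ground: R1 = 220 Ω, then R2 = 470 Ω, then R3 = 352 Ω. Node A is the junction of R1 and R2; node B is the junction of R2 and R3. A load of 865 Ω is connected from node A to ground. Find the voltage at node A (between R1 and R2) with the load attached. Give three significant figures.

Below node A the series string R2+R3 = 822.0 Ω sits in parallel with the 865 Ω load: 421.5 Ω.
V_A = 28.4 × 421.5/(220 + 421.5) = 18.7 V.

V ≈ 18.7 V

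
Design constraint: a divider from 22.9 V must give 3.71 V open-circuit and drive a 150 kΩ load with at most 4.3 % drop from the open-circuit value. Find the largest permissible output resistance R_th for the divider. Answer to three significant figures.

Loading drop = R_th/(R_th + R_L) ≤ 0.0430, so R_th ≤ R_L · ε/(1−ε) = 150 kΩ × 0.0430/0.9570 = 6.74 kΩ.
(Any R1, R2 with R2/(R1+R2) = 0.162 and R1‖R2 ≤ 6.74 kΩ will meet the spec.)

R_th ≤ 6.74 kΩ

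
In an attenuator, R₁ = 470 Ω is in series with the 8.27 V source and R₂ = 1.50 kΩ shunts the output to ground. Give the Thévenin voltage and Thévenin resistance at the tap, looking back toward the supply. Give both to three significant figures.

V_th = 6.30 V, R_th = 358 Ω

V_th is the open-circuit tap voltage: 8.27 × 1500/(470 + 1500) = 6.30 V.
With the supply zeroed, R₁ and R₂ appear in parallel from the tap: R_th = R₁‖R₂ = (470 × 1500)/1970 = 358 Ω.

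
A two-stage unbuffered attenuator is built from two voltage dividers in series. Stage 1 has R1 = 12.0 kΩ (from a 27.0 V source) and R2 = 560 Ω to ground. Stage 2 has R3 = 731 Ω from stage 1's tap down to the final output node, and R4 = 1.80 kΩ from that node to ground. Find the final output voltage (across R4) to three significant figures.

Stage 2 presents R3+R4 = 2531 Ω as a load on stage 1's tap.
Stage 1's lower leg becomes R2‖(R3+R4) = 458.5 Ω, so V_mid = 27.0 × 458.5/12460 = 0.9938 V.
Stage 2 is itself unloaded: V_out = V_mid × R4/(R3+R4) = 0.9938 × 1800/2531 = 0.707 V.

V_out ≈ 0.707 V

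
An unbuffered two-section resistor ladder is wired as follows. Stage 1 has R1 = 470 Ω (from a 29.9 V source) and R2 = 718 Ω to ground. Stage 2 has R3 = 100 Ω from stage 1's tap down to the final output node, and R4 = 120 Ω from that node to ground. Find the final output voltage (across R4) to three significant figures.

V_out ≈ 4.30 V

Stage 2 presents R3+R4 = 220.0 Ω as a load on stage 1's tap.
Stage 1's lower leg becomes R2‖(R3+R4) = 168.4 Ω, so V_mid = 29.9 × 168.4/638.4 = 7.887 V.
Stage 2 is itself unloaded: V_out = V_mid × R4/(R3+R4) = 7.887 × 120/220.0 = 4.30 V.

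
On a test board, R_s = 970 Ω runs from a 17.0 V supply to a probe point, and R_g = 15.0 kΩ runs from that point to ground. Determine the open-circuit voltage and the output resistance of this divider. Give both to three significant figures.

V_th = 16.0 V, R_th = 911 Ω

V_th is the open-circuit tap voltage: 17.0 × 15000/(970 + 15000) = 16.0 V.
With the supply zeroed, R_s and R_g appear in parallel from the tap: R_th = R_s‖R_g = (970 × 15000)/15970 = 911 Ω.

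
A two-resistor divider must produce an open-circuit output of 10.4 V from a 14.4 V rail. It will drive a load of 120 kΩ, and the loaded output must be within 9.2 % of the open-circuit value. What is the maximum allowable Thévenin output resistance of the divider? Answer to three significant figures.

Loading drop = R_th/(R_th + R_L) ≤ 0.0920, so R_th ≤ R_L · ε/(1−ε) = 120 kΩ × 0.0920/0.9080 = 12.2 kΩ.
(Any R1, R2 with R2/(R1+R2) = 0.722 and R1‖R2 ≤ 12.2 kΩ will meet the spec.)

R_th ≤ 12.2 kΩ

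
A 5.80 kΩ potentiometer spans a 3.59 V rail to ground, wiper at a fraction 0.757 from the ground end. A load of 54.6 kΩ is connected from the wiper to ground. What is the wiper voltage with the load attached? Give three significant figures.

The wiper splits the pot into (1−α)R = 1.409 kΩ above and αR = 4.391 kΩ below.
Lower section ‖ load = 4.064 kΩ.
V_wiper = 3.59 × 4.064/(1.409 + 4.064) = 2.67 V.

V ≈ 2.67 V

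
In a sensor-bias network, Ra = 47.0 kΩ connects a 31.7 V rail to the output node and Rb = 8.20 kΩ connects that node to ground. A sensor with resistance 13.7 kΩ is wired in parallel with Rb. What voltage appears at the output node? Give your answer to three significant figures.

V_out ≈ 3.12 V

The load sits in parallel with Rb: Rb‖R_L = (8.20 × 13.7) / (8.20 + 13.7) = 5.130 kΩ.
V_out = 31.7 × 5.130 / (47.0 + 5.130) = 31.7 × 5.130/52.13 = 3.12 V.
(Unloaded it would have been 4.71 V.)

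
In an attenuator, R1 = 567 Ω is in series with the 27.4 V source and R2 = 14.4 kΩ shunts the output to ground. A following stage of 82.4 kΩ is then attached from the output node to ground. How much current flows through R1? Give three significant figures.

I ≈ 2.14 mA

R2‖R_L = 12260 Ω, so the source sees R1 + R2‖R_L = 12820 Ω.
I = 27.4 V / 12820 Ω = 2.14 mA.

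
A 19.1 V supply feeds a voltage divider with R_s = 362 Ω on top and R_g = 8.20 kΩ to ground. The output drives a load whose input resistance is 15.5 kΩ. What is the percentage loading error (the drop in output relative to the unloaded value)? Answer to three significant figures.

2.19 %

The divider's output (Thévenin) resistance is R_s‖R_g = 346.7 Ω.
Fractional drop under load = R_th/(R_th + R_L) = 346.7 / (346.7 + 15500) = 0.02188.
So the output falls by 2.19 %.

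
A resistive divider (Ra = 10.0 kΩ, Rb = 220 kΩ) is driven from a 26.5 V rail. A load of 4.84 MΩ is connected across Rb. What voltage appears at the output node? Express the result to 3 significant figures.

The load sits in parallel with Rb: Rb‖R_L = (220 × 4840) / (220 + 4840) = 210.4 kΩ.
V_out = 26.5 × 210.4 / (10.0 + 210.4) = 26.5 × 210.4/220.4 = 25.3 V.

V_out ≈ 25.3 V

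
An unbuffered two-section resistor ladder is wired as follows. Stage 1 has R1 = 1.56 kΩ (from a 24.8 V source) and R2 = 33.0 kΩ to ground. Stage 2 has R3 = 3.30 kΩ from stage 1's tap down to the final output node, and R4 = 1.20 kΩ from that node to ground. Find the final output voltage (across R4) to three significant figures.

V_out ≈ 4.74 V

Stage 2 presents R3+R4 = 4.500 kΩ as a load on stage 1's tap.
Stage 1's lower leg becomes R2‖(R3+R4) = 3.960 kΩ, so V_mid = 24.8 × 3.960/5.520 = 17.79 V.
Stage 2 is itself unloaded: V_out = V_mid × R4/(R3+R4) = 17.79 × 1.20/4.500 = 4.74 V.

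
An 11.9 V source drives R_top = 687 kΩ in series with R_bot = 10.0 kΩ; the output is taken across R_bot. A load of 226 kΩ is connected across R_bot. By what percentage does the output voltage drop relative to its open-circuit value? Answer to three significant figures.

The divider's output (Thévenin) resistance is R_top‖R_bot = 9.857 kΩ.
Fractional drop under load = R_th/(R_th + R_L) = 9.857 / (9.857 + 226) = 0.04179.
So the output falls by 4.18 %.

4.18 %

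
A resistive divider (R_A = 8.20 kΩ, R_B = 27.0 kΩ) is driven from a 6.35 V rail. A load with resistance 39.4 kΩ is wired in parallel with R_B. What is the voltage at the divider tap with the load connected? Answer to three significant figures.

The load sits in parallel with R_B: R_B‖R_L = (27.0 × 39.4) / (27.0 + 39.4) = 16.02 kΩ.
V_out = 6.35 × 16.02 / (8.20 + 16.02) = 6.35 × 16.02/24.22 = 4.20 V.
(Unloaded it would have been 4.87 V.)

V_out ≈ 4.20 V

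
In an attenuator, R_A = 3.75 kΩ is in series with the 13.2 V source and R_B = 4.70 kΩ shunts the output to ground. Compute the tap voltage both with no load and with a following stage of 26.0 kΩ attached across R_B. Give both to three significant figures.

Unloaded: 7.34 V; loaded: 6.80 V

Open-circuit: V = 13.2 × 4.70/(3.75 + 4.70) = 7.34 V.
With the load, R_B becomes R_B‖R_L = 3.980 kΩ, so V = 13.2 × 3.980/7.730 = 6.80 V.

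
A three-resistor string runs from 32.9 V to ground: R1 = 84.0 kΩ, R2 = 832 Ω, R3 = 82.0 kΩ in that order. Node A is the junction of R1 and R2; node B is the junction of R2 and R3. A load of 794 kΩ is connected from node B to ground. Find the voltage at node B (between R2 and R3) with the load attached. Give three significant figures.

V ≈ 15.4 V

At node B, R3 is in parallel with the load: R3‖R_L = 74320 Ω.
Below node A the resistance is R2 + (R3‖R_L) = 75160 Ω, so V_A = 32.9 × 75160/159200 = 15.54 V.
Then V_B = V_A × (R3‖R_L)/(R2 + R3‖R_L) = 15.54 × 74320/75160 = 15.4 V.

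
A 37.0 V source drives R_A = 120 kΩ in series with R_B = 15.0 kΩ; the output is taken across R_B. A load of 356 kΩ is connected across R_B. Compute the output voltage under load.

The load sits in parallel with R_B: R_B‖R_L = (15.0 × 356) / (15.0 + 356) = 14.39 kΩ.
V_out = 37.0 × 14.39 / (120 + 14.39) = 37.0 × 14.39/134.4 = 3.96 V.

V_out ≈ 3.96 V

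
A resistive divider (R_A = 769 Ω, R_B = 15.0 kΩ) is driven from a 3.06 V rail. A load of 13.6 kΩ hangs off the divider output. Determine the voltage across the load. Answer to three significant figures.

V_out ≈ 2.76 V

The load sits in parallel with R_B: R_B‖R_L = (15000 × 13600) / (15000 + 13600) = 7133 Ω.
V_out = 3.06 × 7133 / (769 + 7133) = 3.06 × 7133/7902 = 2.76 V.
(Unloaded it would have been 2.91 V.)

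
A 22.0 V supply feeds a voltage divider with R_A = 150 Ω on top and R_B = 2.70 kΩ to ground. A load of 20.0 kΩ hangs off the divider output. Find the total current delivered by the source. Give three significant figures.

R_B‖R_L = 2379 Ω, so the source sees R_A + R_B‖R_L = 2529 Ω.
I = 22.0 V / 2529 Ω = 8.70 mA.

I ≈ 8.70 mA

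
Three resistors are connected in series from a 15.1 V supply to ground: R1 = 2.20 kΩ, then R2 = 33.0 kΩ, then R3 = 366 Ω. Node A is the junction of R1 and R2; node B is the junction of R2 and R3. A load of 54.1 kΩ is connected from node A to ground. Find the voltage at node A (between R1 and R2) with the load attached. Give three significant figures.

V ≈ 13.6 V

Below node A the series string R2+R3 = 33370 Ω sits in parallel with the 54100 Ω load: 20640 Ω.
V_A = 15.1 × 20640/(2200 + 20640) = 13.6 V.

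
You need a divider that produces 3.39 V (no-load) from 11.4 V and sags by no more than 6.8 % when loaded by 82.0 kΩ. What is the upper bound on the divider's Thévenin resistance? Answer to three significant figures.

R_th ≤ 5.98 kΩ

Loading drop = R_th/(R_th + R_L) ≤ 0.0680, so R_th ≤ R_L · ε/(1−ε) = 82.0 kΩ × 0.0680/0.9320 = 5.98 kΩ.
(Any R1, R2 with R2/(R1+R2) = 0.297 and R1‖R2 ≤ 5.98 kΩ will meet the spec.)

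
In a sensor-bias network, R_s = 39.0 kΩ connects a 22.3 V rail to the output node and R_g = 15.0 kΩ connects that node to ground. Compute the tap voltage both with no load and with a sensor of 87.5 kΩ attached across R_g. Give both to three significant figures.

Open-circuit: V = 22.3 × 15.0/(39.0 + 15.0) = 6.19 V.
With the load, R_g becomes R_g‖R_L = 12.80 kΩ, so V = 22.3 × 12.80/51.80 = 5.51 V.

Unloaded: 6.19 V; loaded: 5.51 V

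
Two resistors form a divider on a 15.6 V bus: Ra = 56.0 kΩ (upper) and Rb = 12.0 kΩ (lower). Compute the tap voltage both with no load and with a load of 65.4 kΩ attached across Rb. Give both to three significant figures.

Open-circuit: V = 15.6 × 12.0/(56.0 + 12.0) = 2.75 V.
With the load, Rb becomes Rb‖R_L = 10.14 kΩ, so V = 15.6 × 10.14/66.14 = 2.39 V.

Unloaded: 2.75 V; loaded: 2.39 V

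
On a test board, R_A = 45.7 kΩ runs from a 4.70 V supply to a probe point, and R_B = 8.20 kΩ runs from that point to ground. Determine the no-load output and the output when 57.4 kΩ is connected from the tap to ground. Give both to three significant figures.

Unloaded: 0.715 V; loaded: 0.638 V

Open-circuit: V = 4.70 × 8.20/(45.7 + 8.20) = 0.715 V.
With the load, R_B becomes R_B‖R_L = 7.175 kΩ, so V = 4.70 × 7.175/52.88 = 0.638 V.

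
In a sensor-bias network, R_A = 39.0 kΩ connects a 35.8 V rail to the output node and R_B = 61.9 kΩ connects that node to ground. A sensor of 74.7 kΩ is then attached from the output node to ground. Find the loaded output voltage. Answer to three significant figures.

The load sits in parallel with R_B: R_B‖R_L = (61.9 × 74.7) / (61.9 + 74.7) = 33.85 kΩ.
V_out = 35.8 × 33.85 / (39.0 + 33.85) = 35.8 × 33.85/72.85 = 16.6 V.
(Unloaded it would have been 22.0 V.)

V_out ≈ 16.6 V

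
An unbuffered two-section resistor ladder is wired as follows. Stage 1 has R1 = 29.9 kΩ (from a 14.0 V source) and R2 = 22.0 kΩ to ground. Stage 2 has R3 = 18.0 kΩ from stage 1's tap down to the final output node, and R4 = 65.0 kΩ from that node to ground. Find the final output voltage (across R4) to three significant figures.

Stage 2 presents R3+R4 = 83.00 kΩ as a load on stage 1's tap.
Stage 1's lower leg becomes R2‖(R3+R4) = 17.39 kΩ, so V_mid = 14.0 × 17.39/47.29 = 5.148 V.
Stage 2 is itself unloaded: V_out = V_mid × R4/(R3+R4) = 5.148 × 65.0/83.00 = 4.03 V.

V_out ≈ 4.03 V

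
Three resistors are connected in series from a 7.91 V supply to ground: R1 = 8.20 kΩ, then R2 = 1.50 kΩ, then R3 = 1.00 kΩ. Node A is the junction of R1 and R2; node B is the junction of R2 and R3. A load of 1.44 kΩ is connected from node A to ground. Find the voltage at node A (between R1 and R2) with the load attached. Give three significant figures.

V ≈ 0.793 V

Below node A the series string R2+R3 = 2.500 kΩ sits in parallel with the 1.44 kΩ load: 0.9137 kΩ.
V_A = 7.91 × 0.9137/(8.20 + 0.9137) = 0.793 V.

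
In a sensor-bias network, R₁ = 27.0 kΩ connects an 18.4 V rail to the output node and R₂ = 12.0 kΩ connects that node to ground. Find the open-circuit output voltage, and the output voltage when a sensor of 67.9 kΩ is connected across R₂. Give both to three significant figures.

Open-circuit: V = 18.4 × 12.0/(27.0 + 12.0) = 5.66 V.
With the load, R₂ becomes R₂‖R_L = 10.20 kΩ, so V = 18.4 × 10.20/37.20 = 5.04 V.

Unloaded: 5.66 V; loaded: 5.04 V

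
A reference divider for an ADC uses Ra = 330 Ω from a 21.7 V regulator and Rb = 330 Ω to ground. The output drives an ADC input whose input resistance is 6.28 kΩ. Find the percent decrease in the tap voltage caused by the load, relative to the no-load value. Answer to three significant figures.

The divider's output (Thévenin) resistance is Ra‖Rb = 165.0 Ω.
Fractional drop under load = R_th/(R_th + R_L) = 165.0 / (165.0 + 6280) = 0.02560.
So the output falls by 2.56 %.

2.56 %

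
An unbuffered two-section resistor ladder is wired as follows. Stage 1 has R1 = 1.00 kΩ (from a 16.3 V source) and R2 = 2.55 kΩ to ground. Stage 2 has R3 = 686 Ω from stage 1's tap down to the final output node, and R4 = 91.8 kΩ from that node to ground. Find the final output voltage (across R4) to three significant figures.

V_out ≈ 11.5 V

Stage 2 presents R3+R4 = 92490 Ω as a load on stage 1's tap.
Stage 1's lower leg becomes R2‖(R3+R4) = 2482 Ω, so V_mid = 16.3 × 2482/3482 = 11.62 V.
Stage 2 is itself unloaded: V_out = V_mid × R4/(R3+R4) = 11.62 × 91800/92490 = 11.5 V.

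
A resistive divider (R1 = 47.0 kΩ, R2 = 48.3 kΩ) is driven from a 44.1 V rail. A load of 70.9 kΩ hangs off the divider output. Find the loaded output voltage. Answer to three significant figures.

The load sits in parallel with R2: R2‖R_L = (48.3 × 70.9) / (48.3 + 70.9) = 28.73 kΩ.
V_out = 44.1 × 28.73 / (47.0 + 28.73) = 44.1 × 28.73/75.73 = 16.7 V.

V_out ≈ 16.7 V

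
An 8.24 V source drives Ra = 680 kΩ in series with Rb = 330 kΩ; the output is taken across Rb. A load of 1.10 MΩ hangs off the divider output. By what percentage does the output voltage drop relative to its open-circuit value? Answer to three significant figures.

Unloaded V = 8.24 × 330/1010 = 2.692 V.
Loaded: Rb‖R_L = 253.8 kΩ, giving V = 8.24 × 253.8/933.8 = 2.240 V.
Drop = (2.692 − 2.240) / 2.692 = 16.8 %.

16.8 %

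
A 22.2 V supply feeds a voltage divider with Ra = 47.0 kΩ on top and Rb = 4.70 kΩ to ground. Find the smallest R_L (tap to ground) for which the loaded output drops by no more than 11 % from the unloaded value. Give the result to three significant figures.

Output resistance R_th = Ra‖Rb = (47.0 × 4.70)/51.70 = 4.273 kΩ.
The fractional drop is R_th/(R_th + R_L); requiring this ≤ 0.110 gives R_L ≥ R_th(1/0.110 − 1) = 4.273 × 8.091 = 34.6 kΩ.

R_L(min) ≈ 34.6 kΩ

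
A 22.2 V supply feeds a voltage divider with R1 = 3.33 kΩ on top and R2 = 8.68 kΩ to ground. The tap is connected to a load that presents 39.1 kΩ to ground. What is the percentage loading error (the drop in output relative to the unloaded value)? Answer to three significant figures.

5.80 %

The divider's output (Thévenin) resistance is R1‖R2 = 2.407 kΩ.
Fractional drop under load = R_th/(R_th + R_L) = 2.407 / (2.407 + 39.1) = 0.05798.
So the output falls by 5.80 %.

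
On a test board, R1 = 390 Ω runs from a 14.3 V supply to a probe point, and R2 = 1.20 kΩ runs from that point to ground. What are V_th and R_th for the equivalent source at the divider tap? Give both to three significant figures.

V_th is the open-circuit tap voltage: 14.3 × 1200/(390 + 1200) = 10.8 V.
With the supply zeroed, R1 and R2 appear in parallel from the tap: R_th = R1‖R2 = (390 × 1200)/1590 = 294 Ω.

V_th = 10.8 V, R_th = 294 Ω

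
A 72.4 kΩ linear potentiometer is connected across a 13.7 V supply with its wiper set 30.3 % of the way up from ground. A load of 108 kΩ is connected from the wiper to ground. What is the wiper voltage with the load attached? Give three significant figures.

The wiper splits the pot into (1−α)R = 50.46 kΩ above and αR = 21.94 kΩ below.
Lower section ‖ load = 18.23 kΩ.
V_wiper = 13.7 × 18.23/(50.46 + 18.23) = 3.64 V.

V ≈ 3.64 V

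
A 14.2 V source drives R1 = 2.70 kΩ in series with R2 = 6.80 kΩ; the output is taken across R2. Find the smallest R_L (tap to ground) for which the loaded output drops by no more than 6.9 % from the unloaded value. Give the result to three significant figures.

R_L(min) ≈ 26.1 kΩ

Output resistance R_th = R1‖R2 = (2.70 × 6.80)/9.500 = 1.933 kΩ.
The fractional drop is R_th/(R_th + R_L); requiring this ≤ 0.0690 gives R_L ≥ R_th(1/0.0690 − 1) = 1.933 × 13.49 = 26.1 kΩ.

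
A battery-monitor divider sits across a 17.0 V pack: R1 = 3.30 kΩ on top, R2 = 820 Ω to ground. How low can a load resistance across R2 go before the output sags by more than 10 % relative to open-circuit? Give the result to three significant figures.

R_L(min) ≈ 5.91 kΩ

Output resistance R_th = R1‖R2 = (3300 × 820)/4120 = 656.8 Ω.
The fractional drop is R_th/(R_th + R_L); requiring this ≤ 0.100 gives R_L ≥ R_th(1/0.100 − 1) = 656.8 × 9.000 = 5.91 kΩ.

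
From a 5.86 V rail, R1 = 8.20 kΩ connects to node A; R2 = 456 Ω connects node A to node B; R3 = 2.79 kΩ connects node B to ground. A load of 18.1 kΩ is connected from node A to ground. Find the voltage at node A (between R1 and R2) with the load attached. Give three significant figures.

Below node A the series string R2+R3 = 3246 Ω sits in parallel with the 18100 Ω load: 2752 Ω.
V_A = 5.86 × 2752/(8200 + 2752) = 1.47 V.

V ≈ 1.47 V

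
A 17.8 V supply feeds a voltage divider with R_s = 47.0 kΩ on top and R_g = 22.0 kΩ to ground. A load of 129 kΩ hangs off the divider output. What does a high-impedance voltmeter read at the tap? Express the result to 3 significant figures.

V_out ≈ 5.08 V

The load sits in parallel with R_g: R_g‖R_L = (22.0 × 129) / (22.0 + 129) = 18.79 kΩ.
V_out = 17.8 × 18.79 / (47.0 + 18.79) = 17.8 × 18.79/65.79 = 5.08 V.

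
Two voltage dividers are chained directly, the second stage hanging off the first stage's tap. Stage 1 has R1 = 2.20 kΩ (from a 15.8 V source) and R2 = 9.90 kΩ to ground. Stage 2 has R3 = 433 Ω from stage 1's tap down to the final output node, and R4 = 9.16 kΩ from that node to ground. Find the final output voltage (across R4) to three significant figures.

Stage 2 presents R3+R4 = 9593 Ω as a load on stage 1's tap.
Stage 1's lower leg becomes R2‖(R3+R4) = 4872 Ω, so V_mid = 15.8 × 4872/7072 = 10.88 V.
Stage 2 is itself unloaded: V_out = V_mid × R4/(R3+R4) = 10.88 × 9160/9593 = 10.4 V.

V_out ≈ 10.4 V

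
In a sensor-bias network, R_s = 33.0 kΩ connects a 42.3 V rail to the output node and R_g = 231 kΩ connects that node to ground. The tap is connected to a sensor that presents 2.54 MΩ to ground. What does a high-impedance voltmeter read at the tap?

The load sits in parallel with R_g: R_g‖R_L = (231 × 2540) / (231 + 2540) = 211.7 kΩ.
V_out = 42.3 × 211.7 / (33.0 + 211.7) = 42.3 × 211.7/244.7 = 36.6 V.

V_out ≈ 36.6 V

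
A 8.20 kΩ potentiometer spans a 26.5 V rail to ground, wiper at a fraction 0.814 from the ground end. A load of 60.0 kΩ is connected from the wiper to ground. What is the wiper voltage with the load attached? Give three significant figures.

The wiper splits the pot into (1−α)R = 1.525 kΩ above and αR = 6.675 kΩ below.
Lower section ‖ load = 6.007 kΩ.
V_wiper = 26.5 × 6.007/(1.525 + 6.007) = 21.1 V.

V ≈ 21.1 V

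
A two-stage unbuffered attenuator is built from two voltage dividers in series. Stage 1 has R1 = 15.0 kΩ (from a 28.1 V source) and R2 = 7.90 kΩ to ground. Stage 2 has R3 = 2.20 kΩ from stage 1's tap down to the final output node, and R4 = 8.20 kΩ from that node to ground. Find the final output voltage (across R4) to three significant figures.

V_out ≈ 5.10 V

Stage 2 presents R3+R4 = 10.40 kΩ as a load on stage 1's tap.
Stage 1's lower leg becomes R2‖(R3+R4) = 4.490 kΩ, so V_mid = 28.1 × 4.490/19.49 = 6.473 V.
Stage 2 is itself unloaded: V_out = V_mid × R4/(R3+R4) = 6.473 × 8.20/10.40 = 5.10 V.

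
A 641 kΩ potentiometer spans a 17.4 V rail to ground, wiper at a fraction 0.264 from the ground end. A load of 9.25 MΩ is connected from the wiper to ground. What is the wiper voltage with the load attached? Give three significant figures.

The wiper splits the pot into (1−α)R = 471.8 kΩ above and αR = 169.2 kΩ below.
Lower section ‖ load = 166.2 kΩ.
V_wiper = 17.4 × 166.2/(471.8 + 166.2) = 4.53 V.

V ≈ 4.53 V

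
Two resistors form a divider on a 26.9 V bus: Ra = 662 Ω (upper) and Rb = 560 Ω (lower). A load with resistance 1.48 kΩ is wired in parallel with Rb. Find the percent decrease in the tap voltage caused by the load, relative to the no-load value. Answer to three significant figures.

17.0 %

The divider's output (Thévenin) resistance is Ra‖Rb = 303.4 Ω.
Fractional drop under load = R_th/(R_th + R_L) = 303.4 / (303.4 + 1480) = 0.1701.
So the output falls by 17.0 %.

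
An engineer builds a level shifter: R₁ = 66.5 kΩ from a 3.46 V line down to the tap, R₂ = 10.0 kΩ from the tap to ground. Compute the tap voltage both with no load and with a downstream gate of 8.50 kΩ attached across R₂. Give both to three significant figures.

Unloaded: 0.452 V; loaded: 0.224 V

Open-circuit: V = 3.46 × 10.0/(66.5 + 10.0) = 0.452 V.
With the load, R₂ becomes R₂‖R_L = 4.595 kΩ, so V = 3.46 × 4.595/71.09 = 0.224 V.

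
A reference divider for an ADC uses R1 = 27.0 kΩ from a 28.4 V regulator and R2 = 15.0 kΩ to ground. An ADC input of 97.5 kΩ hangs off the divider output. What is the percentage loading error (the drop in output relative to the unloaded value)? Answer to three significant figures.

9.00 %

The divider's output (Thévenin) resistance is R1‖R2 = 9.643 kΩ.
Fractional drop under load = R_th/(R_th + R_L) = 9.643 / (9.643 + 97.5) = 0.09000.
So the output falls by 9.00 %.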